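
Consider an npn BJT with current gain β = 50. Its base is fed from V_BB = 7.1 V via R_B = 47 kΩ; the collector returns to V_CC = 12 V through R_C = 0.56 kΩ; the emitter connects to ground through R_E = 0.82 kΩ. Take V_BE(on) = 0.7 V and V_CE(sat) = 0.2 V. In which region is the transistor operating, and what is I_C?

Assume active. Base-emitter loop: I_B = (V_BB − V_BE)/(R_B + (β+1)R_E) = (7.1 − 0.7)/(47 + 51×0.82) = 0.0721 mA.
I_C = β·I_B = 50×0.0721 = 3.6 mA.
V_CE = V_CC − I_C·R_C − I_E·R_E = 12 − 3.6×0.56 − 3.67×0.82 = 6.97 V > V_CE(sat), so the active-region assumption holds.

active; I_C ≈ 3.6 mA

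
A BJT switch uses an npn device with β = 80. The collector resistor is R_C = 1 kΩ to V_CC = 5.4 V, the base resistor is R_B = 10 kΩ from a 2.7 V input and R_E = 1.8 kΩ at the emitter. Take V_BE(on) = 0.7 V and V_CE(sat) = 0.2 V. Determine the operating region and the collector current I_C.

Assume active. Base-emitter loop: I_B = (V_BB − V_BE)/(R_B + (β+1)R_E) = (2.7 − 0.7)/(10 + 81×1.8) = 0.0128 mA.
I_C = β·I_B = 80×0.0128 = 1.03 mA.
V_CE = V_CC − I_C·R_C − I_E·R_E = 5.4 − 1.03×1 − 1.04×1.8 = 2.5 V > V_CE(sat), so the active-region assumption holds.

active; I_C ≈ 1 mA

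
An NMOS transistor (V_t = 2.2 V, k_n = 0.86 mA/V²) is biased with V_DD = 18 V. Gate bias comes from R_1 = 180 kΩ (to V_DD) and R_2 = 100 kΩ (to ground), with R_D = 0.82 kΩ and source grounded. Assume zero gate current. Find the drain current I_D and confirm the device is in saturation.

V_G = V_DD·R_2/(R_1+R_2) = 18×100/280 = 6.43 V. With the source grounded, V_GS = V_G = 6.43 V.
Assume saturation: I_D = (k_n/2)(V_GS − V_t)² = (0.86/2)×(6.43 − 2.2)² = 0.43×4.23² = 7.69 mA.
V_DS = V_DD − I_D·R_D = 18 − 7.69×0.82 = 11.7 V.
Saturation requires V_DS ≥ V_GS − V_t = 4.23 V; 11.7 ≥ 4.23 ✓.

I_D ≈ 7.7 mA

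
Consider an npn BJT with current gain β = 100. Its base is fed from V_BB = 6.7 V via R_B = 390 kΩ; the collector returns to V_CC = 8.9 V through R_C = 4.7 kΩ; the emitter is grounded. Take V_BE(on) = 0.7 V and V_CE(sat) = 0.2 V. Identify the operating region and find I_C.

Assume active. Base-emitter loop: I_B = (V_BB − V_BE)/R_B = (6.7 − 0.7)/390 = 0.0154 mA.
I_C = β·I_B = 100×0.0154 = 1.54 mA.
V_CE = V_CC − I_C·R_C = 8.9 − 1.54×4.7 = 1.67 V > V_CE(sat), so the active-region assumption holds.

active; I_C ≈ 1.5 mA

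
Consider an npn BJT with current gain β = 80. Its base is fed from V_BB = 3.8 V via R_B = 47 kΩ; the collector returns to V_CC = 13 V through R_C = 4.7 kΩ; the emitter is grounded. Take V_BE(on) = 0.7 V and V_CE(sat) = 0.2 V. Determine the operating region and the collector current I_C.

Assume active: I_B = (3.8 − 0.7)/47 = 0.066 mA, giving I_C = β·I_B = 5.28 mA.
But then V_CE = 13 − 5.28×4.7 = -11.8 V < V_CE(sat) = 0.2 V — impossible in the active region.
So the transistor is saturated. With V_CE = 0.2 V, I_C = (V_CC − 0.2)/R_C = 12.8/4.7 = 2.72 mA.
Check: β·I_B = 5.28 mA > I_C = 2.72 mA, confirming saturation.

saturation; I_C ≈ 2.7 mA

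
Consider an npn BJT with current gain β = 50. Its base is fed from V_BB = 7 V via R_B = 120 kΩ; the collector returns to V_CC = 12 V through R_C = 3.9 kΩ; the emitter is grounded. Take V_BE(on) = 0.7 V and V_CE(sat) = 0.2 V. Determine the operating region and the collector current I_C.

Assume active. Base-emitter loop: I_B = (V_BB − V_BE)/R_B = (7 − 0.7)/120 = 0.0525 mA.
I_C = β·I_B = 50×0.0525 = 2.62 mA.
V_CE = V_CC − I_C·R_C = 12 − 2.62×3.9 = 1.76 V > V_CE(sat), so the active-region assumption holds.

active; I_C ≈ 2.6 mA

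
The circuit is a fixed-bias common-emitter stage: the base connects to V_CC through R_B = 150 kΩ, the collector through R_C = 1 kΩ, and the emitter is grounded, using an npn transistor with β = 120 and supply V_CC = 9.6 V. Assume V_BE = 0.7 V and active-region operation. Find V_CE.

V_CE ≈ 2.5 V

Base loop: V_CC = I_B·R_B + V_BE, so I_B = (9.6 − 0.7)/150 kΩ = 0.0593 mA.
In the active region I_C = β·I_B = 120 × 0.0593 = 7.12 mA.
Collector loop: V_CE = V_CC − I_C·R_C = 9.6 − 7.12×1 = 2.48 V.
Since V_CE = 2.48 V > V_CE(sat) ≈ 0.2 V, the transistor is in the active region as assumed.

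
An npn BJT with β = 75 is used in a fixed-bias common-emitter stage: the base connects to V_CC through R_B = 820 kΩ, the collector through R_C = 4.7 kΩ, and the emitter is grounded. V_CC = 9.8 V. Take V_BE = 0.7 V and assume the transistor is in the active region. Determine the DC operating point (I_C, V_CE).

Base loop: V_CC = I_B·R_B + V_BE, so I_B = (9.8 − 0.7)/820 kΩ = 0.0111 mA.
In the active region I_C = β·I_B = 75 × 0.0111 = 0.832 mA.
Collector loop: V_CE = V_CC − I_C·R_C = 9.8 − 0.832×4.7 = 5.89 V.
Since V_CE = 5.89 V > V_CE(sat) ≈ 0.2 V, the transistor is in the active region as assumed.

I_C ≈ 0.83 mA, V_CE ≈ 5.9 V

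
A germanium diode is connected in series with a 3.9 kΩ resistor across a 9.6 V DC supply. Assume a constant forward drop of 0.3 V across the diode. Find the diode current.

I ≈ 2.4 mA

KVL around the loop: 9.6 = V_D + I·R = 0.3 + I × 3.9 kΩ.
So I = (9.6 − 0.3) / 3.9 kΩ = 9.3 / 3.9 = 2.38 mA.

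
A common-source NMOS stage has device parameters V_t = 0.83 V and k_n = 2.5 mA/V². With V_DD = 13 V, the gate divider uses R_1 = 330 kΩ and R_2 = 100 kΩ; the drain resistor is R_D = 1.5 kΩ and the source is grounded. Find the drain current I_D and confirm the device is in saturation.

I_D ≈ 6 mA

V_G = V_DD·R_2/(R_1+R_2) = 13×100/430 = 3.02 V. With the source grounded, V_GS = V_G = 3.02 V.
Assume saturation: I_D = (k_n/2)(V_GS − V_t)² = (2.5/2)×(3.02 − 0.83)² = 1.25×2.19² = 6.01 mA.
V_DS = V_DD − I_D·R_D = 13 − 6.01×1.5 = 3.98 V.
Saturation requires V_DS ≥ V_GS − V_t = 2.19 V; 3.98 ≥ 2.19 ✓.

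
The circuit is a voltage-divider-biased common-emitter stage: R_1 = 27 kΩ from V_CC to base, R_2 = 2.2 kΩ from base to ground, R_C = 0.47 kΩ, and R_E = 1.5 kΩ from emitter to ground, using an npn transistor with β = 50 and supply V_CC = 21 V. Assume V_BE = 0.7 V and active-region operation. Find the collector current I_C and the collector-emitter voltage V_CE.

Thevenize the base divider: V_Th = V_CC·R_2/(R_1+R_2) = 21×2.2/29.2 = 1.58 V, R_Th = R_1‖R_2 = 2.03 kΩ.
Base-emitter loop: V_Th = I_B·R_Th + V_BE + (β+1)I_B·R_E, so I_B = (1.58 − 0.7) / (2.03 + 51×1.5) = 0.0112 mA.
I_C = β·I_B = 50×0.0112 = 0.562 mA, and I_E = (β+1)I_B = 0.573 mA.
V_CE = V_CC − I_C·R_C − I_E·R_E = 21 − 0.562×0.47 − 0.573×1.5 = 19.9 V.
V_CE = 19.9 V > 0.2 V confirms active-region operation.

I_C ≈ 0.56 mA, V_CE ≈ 20 V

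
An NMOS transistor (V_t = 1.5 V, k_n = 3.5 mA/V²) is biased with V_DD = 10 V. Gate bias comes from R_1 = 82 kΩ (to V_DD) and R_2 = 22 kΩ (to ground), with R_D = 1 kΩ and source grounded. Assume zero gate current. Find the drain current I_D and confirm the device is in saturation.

V_G = V_DD·R_2/(R_1+R_2) = 10×22/104 = 2.12 V. With the source grounded, V_GS = V_G = 2.12 V.
Assume saturation: I_D = (k_n/2)(V_GS − V_t)² = (3.5/2)×(2.12 − 1.5)² = 1.75×0.615² = 0.663 mA.
V_DS = V_DD − I_D·R_D = 10 − 0.663×1 = 9.34 V.
Saturation requires V_DS ≥ V_GS − V_t = 0.615 V; 9.34 ≥ 0.615 ✓.

I_D ≈ 0.66 mA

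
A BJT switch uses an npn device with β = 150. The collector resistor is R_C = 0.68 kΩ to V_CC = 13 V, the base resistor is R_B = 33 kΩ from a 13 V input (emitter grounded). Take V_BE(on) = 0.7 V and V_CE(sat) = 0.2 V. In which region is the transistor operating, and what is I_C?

Assume active: I_B = (13 − 0.7)/33 = 0.373 mA, giving I_C = β·I_B = 55.9 mA.
But then V_CE = 13 − 55.9×0.68 = -25 V < V_CE(sat) = 0.2 V — impossible in the active region.
So the transistor is saturated. With V_CE = 0.2 V, I_C = (V_CC − 0.2)/R_C = 12.8/0.68 = 18.8 mA.
Check: β·I_B = 55.9 mA > I_C = 18.8 mA, confirming saturation.

saturation; I_C ≈ 19 mA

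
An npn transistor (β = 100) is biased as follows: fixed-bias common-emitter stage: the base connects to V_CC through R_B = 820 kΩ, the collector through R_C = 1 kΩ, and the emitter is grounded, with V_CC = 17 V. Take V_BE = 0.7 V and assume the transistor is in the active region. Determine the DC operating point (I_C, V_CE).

I_C ≈ 2 mA, V_CE ≈ 15 V

Base loop: V_CC = I_B·R_B + V_BE, so I_B = (17 − 0.7)/820 kΩ = 0.0199 mA.
In the active region I_C = β·I_B = 100 × 0.0199 = 1.99 mA.
Collector loop: V_CE = V_CC − I_C·R_C = 17 − 1.99×1 = 15 V.
Since V_CE = 15 V > V_CE(sat) ≈ 0.2 V, the transistor is in the active region as assumed.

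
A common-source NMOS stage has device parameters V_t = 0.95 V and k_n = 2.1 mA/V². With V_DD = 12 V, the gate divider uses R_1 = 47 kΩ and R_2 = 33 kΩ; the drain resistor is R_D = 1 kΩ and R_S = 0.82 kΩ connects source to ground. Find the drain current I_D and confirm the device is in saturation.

I_D ≈ 2.9 mA

V_G = V_DD·R_2/(R_1+R_2) = 12×33/80 = 4.95 V.
Assume saturation: I_D = (k_n/2)(V_GS − V_t)² with V_GS = V_G − I_D·R_S = 4.95 − 0.82·I_D.
Substituting gives 0.706·I_D² − 7.89·I_D + 16.8 = 0, with roots I_D = 2.86 or 8.31 mA.
The root I_D = 8.31 mA gives V_GS = -1.86 V ≤ V_t, so take I_D = 2.86 mA.
Then V_GS = 2.6 V and V_DS = V_DD − I_D(R_D+R_S) = 12 − 2.86×1.82 = 6.79 V.
Saturation requires V_DS ≥ V_GS − V_t = 1.65 V; 6.79 ≥ 1.65 ✓.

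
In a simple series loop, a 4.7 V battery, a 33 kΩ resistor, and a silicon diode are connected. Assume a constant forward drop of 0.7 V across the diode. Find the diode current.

I ≈ 0.12 mA

KVL around the loop: 4.7 = V_D + I·R = 0.7 + I × 33 kΩ.
So I = (4.7 − 0.7) / 33 kΩ = 4 / 33 = 0.121 mA.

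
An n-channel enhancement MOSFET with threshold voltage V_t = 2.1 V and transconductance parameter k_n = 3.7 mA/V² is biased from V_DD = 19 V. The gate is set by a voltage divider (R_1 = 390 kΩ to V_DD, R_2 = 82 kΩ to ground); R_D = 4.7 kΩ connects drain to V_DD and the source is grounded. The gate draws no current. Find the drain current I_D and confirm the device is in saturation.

V_G = V_DD·R_2/(R_1+R_2) = 19×82/472 = 3.3 V. With the source grounded, V_GS = V_G = 3.3 V.
Assume saturation: I_D = (k_n/2)(V_GS − V_t)² = (3.7/2)×(3.3 − 2.1)² = 1.85×1.2² = 2.67 mA.
V_DS = V_DD − I_D·R_D = 19 − 2.67×4.7 = 6.46 V.
Saturation requires V_DS ≥ V_GS − V_t = 1.2 V; 6.46 ≥ 1.2 ✓.

I_D ≈ 2.7 mA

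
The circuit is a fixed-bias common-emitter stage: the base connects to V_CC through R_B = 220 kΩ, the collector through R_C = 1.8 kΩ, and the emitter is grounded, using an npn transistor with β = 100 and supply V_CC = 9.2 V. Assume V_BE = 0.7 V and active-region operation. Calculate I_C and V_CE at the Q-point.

I_C ≈ 3.9 mA, V_CE ≈ 2.2 V

Base loop: V_CC = I_B·R_B + V_BE, so I_B = (9.2 − 0.7)/220 kΩ = 0.0386 mA.
In the active region I_C = β·I_B = 100 × 0.0386 = 3.86 mA.
Collector loop: V_CE = V_CC − I_C·R_C = 9.2 − 3.86×1.8 = 2.25 V.
Since V_CE = 2.25 V > V_CE(sat) ≈ 0.2 V, the transistor is in the active region as assumed.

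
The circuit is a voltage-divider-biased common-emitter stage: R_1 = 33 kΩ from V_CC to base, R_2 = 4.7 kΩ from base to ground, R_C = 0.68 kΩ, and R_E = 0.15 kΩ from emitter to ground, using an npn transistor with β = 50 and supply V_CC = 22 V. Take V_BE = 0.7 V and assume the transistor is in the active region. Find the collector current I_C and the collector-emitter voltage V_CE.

Thevenize the base divider: V_Th = V_CC·R_2/(R_1+R_2) = 22×4.7/37.7 = 2.74 V, R_Th = R_1‖R_2 = 4.11 kΩ.
Base-emitter loop: V_Th = I_B·R_Th + V_BE + (β+1)I_B·R_E, so I_B = (2.74 − 0.7) / (4.11 + 51×0.15) = 0.174 mA.
I_C = β·I_B = 50×0.174 = 8.68 mA, and I_E = (β+1)I_B = 8.86 mA.
V_CE = V_CC − I_C·R_C − I_E·R_E = 22 − 8.68×0.68 − 8.86×0.15 = 14.8 V.
V_CE = 14.8 V > 0.2 V confirms active-region operation.

I_C ≈ 8.7 mA, V_CE ≈ 15 V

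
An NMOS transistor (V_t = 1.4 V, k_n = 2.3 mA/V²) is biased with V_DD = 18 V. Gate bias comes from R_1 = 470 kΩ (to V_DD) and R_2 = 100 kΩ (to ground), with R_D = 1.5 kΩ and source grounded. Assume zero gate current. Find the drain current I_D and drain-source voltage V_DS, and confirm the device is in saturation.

I_D ≈ 3.6 mA, V_DS ≈ 13 V

V_G = V_DD·R_2/(R_1+R_2) = 18×100/570 = 3.16 V. With the source grounded, V_GS = V_G = 3.16 V.
Assume saturation: I_D = (k_n/2)(V_GS − V_t)² = (2.3/2)×(3.16 − 1.4)² = 1.15×1.76² = 3.55 mA.
V_DS = V_DD − I_D·R_D = 18 − 3.55×1.5 = 12.7 V.
Saturation requires V_DS ≥ V_GS − V_t = 1.76 V; 12.7 ≥ 1.76 ✓.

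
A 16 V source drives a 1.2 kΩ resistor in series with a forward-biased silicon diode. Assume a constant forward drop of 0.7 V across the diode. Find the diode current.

I ≈ 13 mA

KVL around the loop: 16 = V_D + I·R = 0.7 + I × 1.2 kΩ.
So I = (16 − 0.7) / 1.2 kΩ = 15.3 / 1.2 = 12.8 mA.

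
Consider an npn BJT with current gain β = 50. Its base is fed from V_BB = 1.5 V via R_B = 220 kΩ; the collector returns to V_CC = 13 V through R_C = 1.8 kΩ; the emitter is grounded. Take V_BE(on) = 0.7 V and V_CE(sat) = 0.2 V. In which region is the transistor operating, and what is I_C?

active; I_C ≈ 0.18 mA

Assume active. Base-emitter loop: I_B = (V_BB − V_BE)/R_B = (1.5 − 0.7)/220 = 0.00364 mA.
I_C = β·I_B = 50×0.00364 = 0.182 mA.
V_CE = V_CC − I_C·R_C = 13 − 0.182×1.8 = 12.7 V > V_CE(sat), so the active-region assumption holds.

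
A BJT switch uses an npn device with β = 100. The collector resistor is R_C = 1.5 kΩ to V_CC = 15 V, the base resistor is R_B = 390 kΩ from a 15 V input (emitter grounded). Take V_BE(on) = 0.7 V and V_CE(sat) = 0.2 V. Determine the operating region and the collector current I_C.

active; I_C ≈ 3.7 mA

Assume active. Base-emitter loop: I_B = (V_BB − V_BE)/R_B = (15 − 0.7)/390 = 0.0367 mA.
I_C = β·I_B = 100×0.0367 = 3.67 mA.
V_CE = V_CC − I_C·R_C = 15 − 3.67×1.5 = 9.5 V > V_CE(sat), so the active-region assumption holds.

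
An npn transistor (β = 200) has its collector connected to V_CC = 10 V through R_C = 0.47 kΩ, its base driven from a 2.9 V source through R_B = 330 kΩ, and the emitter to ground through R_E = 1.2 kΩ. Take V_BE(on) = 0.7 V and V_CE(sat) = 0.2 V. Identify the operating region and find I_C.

Assume active. Base-emitter loop: I_B = (V_BB − V_BE)/(R_B + (β+1)R_E) = (2.9 − 0.7)/(330 + 201×1.2) = 0.00385 mA.
I_C = β·I_B = 200×0.00385 = 0.77 mA.
V_CE = V_CC − I_C·R_C − I_E·R_E = 10 − 0.77×0.47 − 0.774×1.2 = 8.71 V > V_CE(sat), so the active-region assumption holds.

active; I_C ≈ 0.77 mA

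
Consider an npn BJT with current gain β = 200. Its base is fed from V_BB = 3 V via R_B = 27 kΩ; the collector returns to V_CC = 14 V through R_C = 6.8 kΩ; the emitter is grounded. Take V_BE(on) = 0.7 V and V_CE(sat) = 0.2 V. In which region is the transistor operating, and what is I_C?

saturation; I_C ≈ 2 mA

Assume active: I_B = (3 − 0.7)/27 = 0.0852 mA, giving I_C = β·I_B = 17 mA.
But then V_CE = 14 − 17×6.8 = -102 V < V_CE(sat) = 0.2 V — impossible in the active region.
So the transistor is saturated. With V_CE = 0.2 V, I_C = (V_CC − 0.2)/R_C = 13.8/6.8 = 2.03 mA.
Check: β·I_B = 17 mA > I_C = 2.03 mA, confirming saturation.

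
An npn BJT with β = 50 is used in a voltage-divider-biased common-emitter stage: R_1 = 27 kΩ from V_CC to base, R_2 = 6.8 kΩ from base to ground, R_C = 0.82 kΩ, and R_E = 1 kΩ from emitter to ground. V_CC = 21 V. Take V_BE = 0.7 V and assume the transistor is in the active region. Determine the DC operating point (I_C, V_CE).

I_C ≈ 3.1 mA, V_CE ≈ 15 V

Thevenize the base divider: V_Th = V_CC·R_2/(R_1+R_2) = 21×6.8/33.8 = 4.22 V, R_Th = R_1‖R_2 = 5.43 kΩ.
Base-emitter loop: V_Th = I_B·R_Th + V_BE + (β+1)I_B·R_E, so I_B = (4.22 − 0.7) / (5.43 + 51×1) = 0.0625 mA.
I_C = β·I_B = 50×0.0625 = 3.12 mA, and I_E = (β+1)I_B = 3.19 mA.
V_CE = V_CC − I_C·R_C − I_E·R_E = 21 − 3.12×0.82 − 3.19×1 = 15.3 V.
V_CE = 15.3 V > 0.2 V confirms active-region operation.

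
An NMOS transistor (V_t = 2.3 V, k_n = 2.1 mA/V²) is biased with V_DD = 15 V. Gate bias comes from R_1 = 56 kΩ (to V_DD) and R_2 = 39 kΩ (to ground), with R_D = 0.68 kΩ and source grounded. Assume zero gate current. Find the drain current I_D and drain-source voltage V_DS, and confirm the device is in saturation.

V_G = V_DD·R_2/(R_1+R_2) = 15×39/95 = 6.16 V. With the source grounded, V_GS = V_G = 6.16 V.
Assume saturation: I_D = (k_n/2)(V_GS − V_t)² = (2.1/2)×(6.16 − 2.3)² = 1.05×3.86² = 15.6 mA.
V_DS = V_DD − I_D·R_D = 15 − 15.6×0.68 = 4.37 V.
Saturation requires V_DS ≥ V_GS − V_t = 3.86 V; 4.37 ≥ 3.86 ✓.

I_D ≈ 16 mA, V_DS ≈ 4.4 V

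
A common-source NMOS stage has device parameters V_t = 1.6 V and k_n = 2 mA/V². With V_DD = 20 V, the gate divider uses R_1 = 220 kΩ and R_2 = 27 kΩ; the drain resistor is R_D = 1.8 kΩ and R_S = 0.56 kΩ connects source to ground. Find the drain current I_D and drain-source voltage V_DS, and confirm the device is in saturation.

I_D ≈ 0.22 mA, V_DS ≈ 19 V

V_G = V_DD·R_2/(R_1+R_2) = 20×27/247 = 2.19 V.
Assume saturation: I_D = (k_n/2)(V_GS − V_t)² with V_GS = V_G − I_D·R_S = 2.19 − 0.56·I_D.
Substituting gives 0.314·I_D² − 1.66·I_D + 0.344 = 0, with roots I_D = 0.216 or 5.07 mA.
The root I_D = 5.07 mA gives V_GS = -0.651 V ≤ V_t, so take I_D = 0.216 mA.
Then V_GS = 2.07 V and V_DS = V_DD − I_D(R_D+R_S) = 20 − 0.216×2.36 = 19.5 V.
Saturation requires V_DS ≥ V_GS − V_t = 0.465 V; 19.5 ≥ 0.465 ✓.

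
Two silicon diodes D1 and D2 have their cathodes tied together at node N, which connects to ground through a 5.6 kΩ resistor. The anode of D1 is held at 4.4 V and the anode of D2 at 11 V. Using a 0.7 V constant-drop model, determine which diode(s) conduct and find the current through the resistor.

Only D2 conducts; I_R ≈ 1.8 mA

Assume both conduct. Then node N would need to be at both 4.4−0.7 = 3.7 V and 11−0.7 = 10.3 V, which is impossible.
Assume only D2 conducts: V_N = 11 − 0.7 = 10.3 V, so I_R = 10.3/5.6 = 1.84 mA.
Check D1: its anode-to-cathode voltage is 4.4 − 10.3 = -5.9 V < 0.7 V, so it is off. The assumption is consistent.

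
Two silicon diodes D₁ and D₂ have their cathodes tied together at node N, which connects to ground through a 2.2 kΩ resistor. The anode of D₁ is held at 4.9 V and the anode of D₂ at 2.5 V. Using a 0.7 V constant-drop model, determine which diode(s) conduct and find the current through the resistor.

Only D₁ conducts; I_R ≈ 1.9 mA

Assume both conduct. Then node N would need to be at both 4.9−0.7 = 4.2 V and 2.5−0.7 = 1.8 V, which is impossible.
Assume only D₁ conducts: V_N = 4.9 − 0.7 = 4.2 V, so I_R = 4.2/2.2 = 1.91 mA.
Check D₂: its anode-to-cathode voltage is 2.5 − 4.2 = -1.7 V < 0.7 V, so it is off. The assumption is consistent.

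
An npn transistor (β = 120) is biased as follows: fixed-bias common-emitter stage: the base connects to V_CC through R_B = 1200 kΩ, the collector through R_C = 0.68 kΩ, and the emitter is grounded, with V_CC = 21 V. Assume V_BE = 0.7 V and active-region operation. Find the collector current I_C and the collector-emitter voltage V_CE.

Base loop: V_CC = I_B·R_B + V_BE, so I_B = (21 − 0.7)/1200 kΩ = 0.0169 mA.
In the active region I_C = β·I_B = 120 × 0.0169 = 2.03 mA.
Collector loop: V_CE = V_CC − I_C·R_C = 21 − 2.03×0.68 = 19.6 V.
Since V_CE = 19.6 V > V_CE(sat) ≈ 0.2 V, the transistor is in the active region as assumed.

I_C ≈ 2 mA, V_CE ≈ 20 V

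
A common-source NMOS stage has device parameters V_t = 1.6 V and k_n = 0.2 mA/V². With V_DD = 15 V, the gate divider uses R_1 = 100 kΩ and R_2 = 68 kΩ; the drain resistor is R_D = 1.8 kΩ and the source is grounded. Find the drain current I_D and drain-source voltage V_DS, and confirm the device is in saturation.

V_G = V_DD·R_2/(R_1+R_2) = 15×68/168 = 6.07 V. With the source grounded, V_GS = V_G = 6.07 V.
Assume saturation: I_D = (k_n/2)(V_GS − V_t)² = (0.2/2)×(6.07 − 1.6)² = 0.1×4.47² = 2 mA.
V_DS = V_DD − I_D·R_D = 15 − 2×1.8 = 11.4 V.
Saturation requires V_DS ≥ V_GS − V_t = 4.47 V; 11.4 ≥ 4.47 ✓.

I_D ≈ 2 mA, V_DS ≈ 11 V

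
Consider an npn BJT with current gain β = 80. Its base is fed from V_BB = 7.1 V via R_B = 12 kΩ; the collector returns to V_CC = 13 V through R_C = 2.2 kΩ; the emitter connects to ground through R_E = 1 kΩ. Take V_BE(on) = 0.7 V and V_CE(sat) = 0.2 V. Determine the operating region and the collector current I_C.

Assume active: I_B = (7.1 − 0.7)/(12 + 81×1) = 0.0688 mA, I_C = β·I_B = 5.51 mA.
Then V_CE = 13 − 5.51×2.2 − 5.57×1 = -4.69 V < 0.2 V — the active assumption fails.
Re-solve with V_CE = 0.2 V. KCL at the emitter: V_E/R_E = (V_BB−0.7−V_E)/R_B + (V_CC−0.2−V_E)/R_C, giving V_E = 4.13 V.
I_C = (V_CC − 0.2 − V_E)/R_C = (12.8 − 4.13)/2.2 = 3.94 mA.
Check: I_B = (6.4 − 4.13)/12 = 0.189 mA, and β·I_B = 15.1 mA > I_C, confirming saturation.

saturation; I_C ≈ 3.9 mA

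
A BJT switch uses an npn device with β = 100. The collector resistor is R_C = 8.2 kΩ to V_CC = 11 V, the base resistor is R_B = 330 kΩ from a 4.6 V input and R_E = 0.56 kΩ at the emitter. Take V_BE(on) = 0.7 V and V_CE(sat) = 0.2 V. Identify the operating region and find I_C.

active; I_C ≈ 1 mA

Assume active. Base-emitter loop: I_B = (V_BB − V_BE)/(R_B + (β+1)R_E) = (4.6 − 0.7)/(330 + 101×0.56) = 0.0101 mA.
I_C = β·I_B = 100×0.0101 = 1.01 mA.
V_CE = V_CC − I_C·R_C − I_E·R_E = 11 − 1.01×8.2 − 1.02×0.56 = 2.16 V > V_CE(sat), so the active-region assumption holds.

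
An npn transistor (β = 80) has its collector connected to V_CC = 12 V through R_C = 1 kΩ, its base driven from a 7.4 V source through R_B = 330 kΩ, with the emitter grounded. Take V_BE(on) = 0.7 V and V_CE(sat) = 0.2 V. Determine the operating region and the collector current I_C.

active; I_C ≈ 1.6 mA

Assume active. Base-emitter loop: I_B = (V_BB − V_BE)/R_B = (7.4 − 0.7)/330 = 0.0203 mA.
I_C = β·I_B = 80×0.0203 = 1.62 mA.
V_CE = V_CC − I_C·R_C = 12 − 1.62×1 = 10.4 V > V_CE(sat), so the active-region assumption holds.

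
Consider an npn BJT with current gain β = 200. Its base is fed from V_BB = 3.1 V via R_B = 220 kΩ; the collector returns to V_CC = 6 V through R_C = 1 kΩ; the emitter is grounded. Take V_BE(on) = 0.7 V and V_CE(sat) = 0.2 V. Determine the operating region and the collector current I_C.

Assume active. Base-emitter loop: I_B = (V_BB − V_BE)/R_B = (3.1 − 0.7)/220 = 0.0109 mA.
I_C = β·I_B = 200×0.0109 = 2.18 mA.
V_CE = V_CC − I_C·R_C = 6 − 2.18×1 = 3.82 V > V_CE(sat), so the active-region assumption holds.

active; I_C ≈ 2.2 mA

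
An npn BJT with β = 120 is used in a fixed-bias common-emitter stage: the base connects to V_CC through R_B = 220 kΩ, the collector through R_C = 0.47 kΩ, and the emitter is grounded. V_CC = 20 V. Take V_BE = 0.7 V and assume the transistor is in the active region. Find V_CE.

Base loop: V_CC = I_B·R_B + V_BE, so I_B = (20 − 0.7)/220 kΩ = 0.0877 mA.
In the active region I_C = β·I_B = 120 × 0.0877 = 10.5 mA.
Collector loop: V_CE = V_CC − I_C·R_C = 20 − 10.5×0.47 = 15.1 V.
Since V_CE = 15.1 V > V_CE(sat) ≈ 0.2 V, the transistor is in the active region as assumed.

V_CE ≈ 15 V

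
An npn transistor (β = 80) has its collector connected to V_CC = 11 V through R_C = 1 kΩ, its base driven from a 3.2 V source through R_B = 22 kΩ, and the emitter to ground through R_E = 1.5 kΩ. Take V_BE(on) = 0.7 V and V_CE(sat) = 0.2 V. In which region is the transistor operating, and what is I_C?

active; I_C ≈ 1.4 mA

Assume active. Base-emitter loop: I_B = (V_BB − V_BE)/(R_B + (β+1)R_E) = (3.2 − 0.7)/(22 + 81×1.5) = 0.0174 mA.
I_C = β·I_B = 80×0.0174 = 1.39 mA.
V_CE = V_CC − I_C·R_C − I_E·R_E = 11 − 1.39×1 − 1.41×1.5 = 7.49 V > V_CE(sat), so the active-region assumption holds.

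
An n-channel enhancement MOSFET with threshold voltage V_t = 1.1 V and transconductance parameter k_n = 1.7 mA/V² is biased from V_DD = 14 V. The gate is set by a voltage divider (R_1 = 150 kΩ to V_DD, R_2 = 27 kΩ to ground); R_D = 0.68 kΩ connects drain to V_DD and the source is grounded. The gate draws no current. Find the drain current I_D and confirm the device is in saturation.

V_G = V_DD·R_2/(R_1+R_2) = 14×27/177 = 2.14 V. With the source grounded, V_GS = V_G = 2.14 V.
Assume saturation: I_D = (k_n/2)(V_GS − V_t)² = (1.7/2)×(2.14 − 1.1)² = 0.85×1.04² = 0.912 mA.
V_DS = V_DD − I_D·R_D = 14 − 0.912×0.68 = 13.4 V.
Saturation requires V_DS ≥ V_GS − V_t = 1.04 V; 13.4 ≥ 1.04 ✓.

I_D ≈ 0.91 mA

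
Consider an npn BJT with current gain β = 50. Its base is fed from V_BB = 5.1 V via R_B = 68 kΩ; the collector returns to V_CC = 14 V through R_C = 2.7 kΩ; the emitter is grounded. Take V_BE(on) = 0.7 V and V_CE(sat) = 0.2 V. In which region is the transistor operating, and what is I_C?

active; I_C ≈ 3.2 mA

Assume active. Base-emitter loop: I_B = (V_BB − V_BE)/R_B = (5.1 − 0.7)/68 = 0.0647 mA.
I_C = β·I_B = 50×0.0647 = 3.24 mA.
V_CE = V_CC − I_C·R_C = 14 − 3.24×2.7 = 5.26 V > V_CE(sat), so the active-region assumption holds.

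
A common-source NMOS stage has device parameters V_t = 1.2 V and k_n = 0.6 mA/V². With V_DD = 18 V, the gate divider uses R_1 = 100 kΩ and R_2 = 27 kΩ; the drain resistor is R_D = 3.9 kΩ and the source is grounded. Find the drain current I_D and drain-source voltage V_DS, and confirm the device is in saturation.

V_G = V_DD·R_2/(R_1+R_2) = 18×27/127 = 3.83 V. With the source grounded, V_GS = V_G = 3.83 V.
Assume saturation: I_D = (k_n/2)(V_GS − V_t)² = (0.6/2)×(3.83 − 1.2)² = 0.3×2.63² = 2.07 mA.
V_DS = V_DD − I_D·R_D = 18 − 2.07×3.9 = 9.93 V.
Saturation requires V_DS ≥ V_GS − V_t = 2.63 V; 9.93 ≥ 2.63 ✓.

I_D ≈ 2.1 mA, V_DS ≈ 9.9 V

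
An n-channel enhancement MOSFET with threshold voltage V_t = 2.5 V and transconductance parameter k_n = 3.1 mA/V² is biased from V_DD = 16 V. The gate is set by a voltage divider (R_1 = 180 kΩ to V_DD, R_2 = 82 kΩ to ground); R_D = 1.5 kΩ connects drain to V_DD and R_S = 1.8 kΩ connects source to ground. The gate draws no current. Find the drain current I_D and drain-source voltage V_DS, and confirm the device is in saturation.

I_D ≈ 0.96 mA, V_DS ≈ 13 V

V_G = V_DD·R_2/(R_1+R_2) = 16×82/262 = 5.01 V.
Assume saturation: I_D = (k_n/2)(V_GS − V_t)² with V_GS = V_G − I_D·R_S = 5.01 − 1.8·I_D.
Substituting gives 5.02·I_D² − 15·I_D + 9.75 = 0, with roots I_D = 0.957 or 2.03 mA.
The root I_D = 2.03 mA gives V_GS = 1.36 V ≤ V_t, so take I_D = 0.957 mA.
Then V_GS = 3.29 V and V_DS = V_DD − I_D(R_D+R_S) = 16 − 0.957×3.3 = 12.8 V.
Saturation requires V_DS ≥ V_GS − V_t = 0.786 V; 12.8 ≥ 0.786 ✓.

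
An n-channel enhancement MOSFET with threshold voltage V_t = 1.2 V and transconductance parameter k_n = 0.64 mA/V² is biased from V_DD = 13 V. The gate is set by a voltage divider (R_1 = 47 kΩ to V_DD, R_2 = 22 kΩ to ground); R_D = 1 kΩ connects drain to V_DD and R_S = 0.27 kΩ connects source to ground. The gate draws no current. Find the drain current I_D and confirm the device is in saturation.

I_D ≈ 1.9 mA

V_G = V_DD·R_2/(R_1+R_2) = 13×22/69 = 4.14 V.
Assume saturation: I_D = (k_n/2)(V_GS − V_t)² with V_GS = V_G − I_D·R_S = 4.14 − 0.27·I_D.
Substituting gives 0.0233·I_D² − 1.51·I_D + 2.78 = 0, with roots I_D = 1.89 or 62.8 mA.
The root I_D = 62.8 mA gives V_GS = -12.8 V ≤ V_t, so take I_D = 1.89 mA.
Then V_GS = 3.63 V and V_DS = V_DD − I_D(R_D+R_S) = 13 − 1.89×1.27 = 10.6 V.
Saturation requires V_DS ≥ V_GS − V_t = 2.43 V; 10.6 ≥ 2.43 ✓.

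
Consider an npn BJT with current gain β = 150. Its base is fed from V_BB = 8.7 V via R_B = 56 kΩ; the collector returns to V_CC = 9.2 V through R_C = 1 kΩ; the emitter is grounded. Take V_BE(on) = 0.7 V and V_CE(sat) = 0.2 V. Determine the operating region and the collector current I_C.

saturation; I_C ≈ 9 mA

Assume active: I_B = (8.7 − 0.7)/56 = 0.143 mA, giving I_C = β·I_B = 21.4 mA.
But then V_CE = 9.2 − 21.4×1 = -12.2 V < V_CE(sat) = 0.2 V — impossible in the active region.
So the transistor is saturated. With V_CE = 0.2 V, I_C = (V_CC − 0.2)/R_C = 9/1 = 9 mA.
Check: β·I_B = 21.4 mA > I_C = 9 mA, confirming saturation.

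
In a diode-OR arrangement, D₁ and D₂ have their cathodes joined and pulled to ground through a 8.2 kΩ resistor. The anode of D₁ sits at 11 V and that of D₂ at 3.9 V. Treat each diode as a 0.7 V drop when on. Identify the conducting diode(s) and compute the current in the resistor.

Assume both conduct. Then node N would need to be at both 11−0.7 = 10.3 V and 3.9−0.7 = 3.2 V, which is impossible.
Assume only D₁ conducts: V_N = 11 − 0.7 = 10.3 V, so I_R = 10.3/8.2 = 1.26 mA.
Check D₂: its anode-to-cathode voltage is 3.9 − 10.3 = -6.4 V < 0.7 V, so it is off. The assumption is consistent.

Only D₁ conducts; I_R ≈ 1.3 mA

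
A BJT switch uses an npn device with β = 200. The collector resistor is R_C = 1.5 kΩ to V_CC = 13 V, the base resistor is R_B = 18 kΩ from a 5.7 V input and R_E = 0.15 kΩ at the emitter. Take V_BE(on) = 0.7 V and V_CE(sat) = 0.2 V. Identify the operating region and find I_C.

saturation; I_C ≈ 7.7 mA

Assume active: I_B = (5.7 − 0.7)/(18 + 201×0.15) = 0.104 mA, I_C = β·I_B = 20.8 mA.
Then V_CE = 13 − 20.8×1.5 − 20.9×0.15 = -21.3 V < 0.2 V — the active assumption fails.
Re-solve with V_CE = 0.2 V. KCL at the emitter: V_E/R_E = (V_BB−0.7−V_E)/R_B + (V_CC−0.2−V_E)/R_C, giving V_E = 1.19 V.
I_C = (V_CC − 0.2 − V_E)/R_C = (12.8 − 1.19)/1.5 = 7.74 mA.
Check: I_B = (5 − 1.19)/18 = 0.212 mA, and β·I_B = 42.3 mA > I_C, confirming saturation.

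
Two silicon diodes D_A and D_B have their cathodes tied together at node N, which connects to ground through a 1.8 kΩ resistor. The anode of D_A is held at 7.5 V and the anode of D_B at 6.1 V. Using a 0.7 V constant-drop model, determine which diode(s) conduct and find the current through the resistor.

Assume both conduct. Then node N would need to be at both 7.5−0.7 = 6.8 V and 6.1−0.7 = 5.4 V, which is impossible.
Assume only D_A conducts: V_N = 7.5 − 0.7 = 6.8 V, so I_R = 6.8/1.8 = 3.78 mA.
Check D_B: its anode-to-cathode voltage is 6.1 − 6.8 = -0.7 V < 0.7 V, so it is off. The assumption is consistent.

Only D_A conducts; I_R ≈ 3.8 mA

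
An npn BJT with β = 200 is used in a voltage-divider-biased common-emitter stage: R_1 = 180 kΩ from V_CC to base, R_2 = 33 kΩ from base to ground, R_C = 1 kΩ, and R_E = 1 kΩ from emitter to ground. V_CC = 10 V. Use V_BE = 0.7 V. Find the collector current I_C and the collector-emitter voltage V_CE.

Thevenize the base divider: V_Th = V_CC·R_2/(R_1+R_2) = 10×33/213 = 1.55 V, R_Th = R_1‖R_2 = 27.9 kΩ.
Base-emitter loop: V_Th = I_B·R_Th + V_BE + (β+1)I_B·R_E, so I_B = (1.55 − 0.7) / (27.9 + 201×1) = 0.00371 mA.
I_C = β·I_B = 200×0.00371 = 0.742 mA, and I_E = (β+1)I_B = 0.746 mA.
V_CE = V_CC − I_C·R_C − I_E·R_E = 10 − 0.742×1 − 0.746×1 = 8.51 V.
V_CE = 8.51 V > 0.2 V confirms active-region operation.

I_C ≈ 0.74 mA, V_CE ≈ 8.5 V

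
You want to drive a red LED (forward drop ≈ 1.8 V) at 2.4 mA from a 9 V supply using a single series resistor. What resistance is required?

R ≈ 3 kΩ

The resistor drops V_S − V_D = 9 − 1.8 = 7.2 V at 2.4 mA.
R = 7.2 V / 2.4 mA = 3 kΩ.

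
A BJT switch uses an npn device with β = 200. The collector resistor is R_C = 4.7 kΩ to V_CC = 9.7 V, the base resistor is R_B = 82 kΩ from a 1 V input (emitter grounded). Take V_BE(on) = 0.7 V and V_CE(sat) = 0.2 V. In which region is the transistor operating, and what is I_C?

Assume active. Base-emitter loop: I_B = (V_BB − V_BE)/R_B = (1 − 0.7)/82 = 0.00366 mA.
I_C = β·I_B = 200×0.00366 = 0.732 mA.
V_CE = V_CC − I_C·R_C = 9.7 − 0.732×4.7 = 6.26 V > V_CE(sat), so the active-region assumption holds.

active; I_C ≈ 0.73 mA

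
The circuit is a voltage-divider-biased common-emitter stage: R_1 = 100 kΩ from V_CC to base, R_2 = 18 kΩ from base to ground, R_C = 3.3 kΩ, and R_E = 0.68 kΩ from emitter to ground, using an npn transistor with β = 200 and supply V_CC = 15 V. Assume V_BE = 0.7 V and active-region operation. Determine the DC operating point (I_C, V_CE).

Thevenize the base divider: V_Th = V_CC·R_2/(R_1+R_2) = 15×18/118 = 2.29 V, R_Th = R_1‖R_2 = 15.3 kΩ.
Base-emitter loop: V_Th = I_B·R_Th + V_BE + (β+1)I_B·R_E, so I_B = (2.29 − 0.7) / (15.3 + 201×0.68) = 0.0105 mA.
I_C = β·I_B = 200×0.0105 = 2.09 mA, and I_E = (β+1)I_B = 2.1 mA.
V_CE = V_CC − I_C·R_C − I_E·R_E = 15 − 2.09×3.3 − 2.1×0.68 = 6.67 V.
V_CE = 6.67 V > 0.2 V confirms active-region operation.

I_C ≈ 2.1 mA, V_CE ≈ 6.7 V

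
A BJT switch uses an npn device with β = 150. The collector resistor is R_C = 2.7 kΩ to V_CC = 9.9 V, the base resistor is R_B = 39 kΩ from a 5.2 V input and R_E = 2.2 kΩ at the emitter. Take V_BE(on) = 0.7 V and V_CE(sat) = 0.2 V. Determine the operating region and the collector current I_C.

active; I_C ≈ 1.8 mA

Assume active. Base-emitter loop: I_B = (V_BB − V_BE)/(R_B + (β+1)R_E) = (5.2 − 0.7)/(39 + 151×2.2) = 0.0121 mA.
I_C = β·I_B = 150×0.0121 = 1.82 mA.
V_CE = V_CC − I_C·R_C − I_E·R_E = 9.9 − 1.82×2.7 − 1.83×2.2 = 0.963 V > V_CE(sat), so the active-region assumption holds.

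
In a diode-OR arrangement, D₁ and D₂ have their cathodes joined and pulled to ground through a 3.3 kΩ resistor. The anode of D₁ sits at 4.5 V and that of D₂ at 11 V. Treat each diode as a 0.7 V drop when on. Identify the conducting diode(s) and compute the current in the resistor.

Assume both conduct. Then node N would need to be at both 4.5−0.7 = 3.8 V and 11−0.7 = 10.3 V, which is impossible.
Assume only D₂ conducts: V_N = 11 − 0.7 = 10.3 V, so I_R = 10.3/3.3 = 3.12 mA.
Check D₁: its anode-to-cathode voltage is 4.5 − 10.3 = -5.8 V < 0.7 V, so it is off. The assumption is consistent.

Only D₂ conducts; I_R ≈ 3.1 mA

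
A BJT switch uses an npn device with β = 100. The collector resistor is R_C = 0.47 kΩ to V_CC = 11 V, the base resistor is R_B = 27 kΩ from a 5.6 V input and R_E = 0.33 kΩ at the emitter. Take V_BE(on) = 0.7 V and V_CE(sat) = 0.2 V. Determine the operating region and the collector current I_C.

active; I_C ≈ 8.1 mA

Assume active. Base-emitter loop: I_B = (V_BB − V_BE)/(R_B + (β+1)R_E) = (5.6 − 0.7)/(27 + 101×0.33) = 0.0812 mA.
I_C = β·I_B = 100×0.0812 = 8.12 mA.
V_CE = V_CC − I_C·R_C − I_E·R_E = 11 − 8.12×0.47 − 8.2×0.33 = 4.48 V > V_CE(sat), so the active-region assumption holds.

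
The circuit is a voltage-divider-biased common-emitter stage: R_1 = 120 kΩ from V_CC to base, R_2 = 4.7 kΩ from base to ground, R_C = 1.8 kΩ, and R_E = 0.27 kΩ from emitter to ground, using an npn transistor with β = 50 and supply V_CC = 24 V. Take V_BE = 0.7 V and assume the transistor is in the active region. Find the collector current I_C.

I_C ≈ 0.56 mA

Thevenize the base divider: V_Th = V_CC·R_2/(R_1+R_2) = 24×4.7/125 = 0.905 V, R_Th = R_1‖R_2 = 4.52 kΩ.
Base-emitter loop: V_Th = I_B·R_Th + V_BE + (β+1)I_B·R_E, so I_B = (0.905 − 0.7) / (4.52 + 51×0.27) = 0.0112 mA.
I_C = β·I_B = 50×0.0112 = 0.559 mA, and I_E = (β+1)I_B = 0.57 mA.
V_CE = V_CC − I_C·R_C − I_E·R_E = 24 − 0.559×1.8 − 0.57×0.27 = 22.8 V.
V_CE = 22.8 V > 0.2 V confirms active-region operation.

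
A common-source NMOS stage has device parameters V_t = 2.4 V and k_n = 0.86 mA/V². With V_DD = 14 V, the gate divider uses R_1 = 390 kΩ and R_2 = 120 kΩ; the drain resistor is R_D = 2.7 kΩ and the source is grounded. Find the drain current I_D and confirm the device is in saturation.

V_G = V_DD·R_2/(R_1+R_2) = 14×120/510 = 3.29 V. With the source grounded, V_GS = V_G = 3.29 V.
Assume saturation: I_D = (k_n/2)(V_GS − V_t)² = (0.86/2)×(3.29 − 2.4)² = 0.43×0.894² = 0.344 mA.
V_DS = V_DD − I_D·R_D = 14 − 0.344×2.7 = 13.1 V.
Saturation requires V_DS ≥ V_GS − V_t = 0.894 V; 13.1 ≥ 0.894 ✓.

I_D ≈ 0.34 mA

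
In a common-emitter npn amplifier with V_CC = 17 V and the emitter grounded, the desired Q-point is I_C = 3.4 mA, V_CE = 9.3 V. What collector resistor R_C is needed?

R_C ≈ 2.3 kΩ

Collector loop: V_CC = I_C·R_C + V_CE.
R_C = (V_CC − V_CE)/I_C = (17 − 9.3)/3.4 = 2.26 kΩ.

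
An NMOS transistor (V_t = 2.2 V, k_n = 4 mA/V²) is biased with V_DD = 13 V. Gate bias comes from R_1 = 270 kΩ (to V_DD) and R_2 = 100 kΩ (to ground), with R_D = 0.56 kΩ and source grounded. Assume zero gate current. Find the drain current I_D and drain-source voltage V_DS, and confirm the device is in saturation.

I_D ≈ 3.5 mA, V_DS ≈ 11 V

V_G = V_DD·R_2/(R_1+R_2) = 13×100/370 = 3.51 V. With the source grounded, V_GS = V_G = 3.51 V.
Assume saturation: I_D = (k_n/2)(V_GS − V_t)² = (4/2)×(3.51 − 2.2)² = 2×1.31² = 3.45 mA.
V_DS = V_DD − I_D·R_D = 13 − 3.45×0.56 = 11.1 V.
Saturation requires V_DS ≥ V_GS − V_t = 1.31 V; 11.1 ≥ 1.31 ✓.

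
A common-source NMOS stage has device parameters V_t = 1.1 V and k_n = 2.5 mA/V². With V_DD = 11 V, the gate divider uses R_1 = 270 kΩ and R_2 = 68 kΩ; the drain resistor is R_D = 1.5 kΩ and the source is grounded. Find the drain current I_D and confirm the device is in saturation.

V_G = V_DD·R_2/(R_1+R_2) = 11×68/338 = 2.21 V. With the source grounded, V_GS = V_G = 2.21 V.
Assume saturation: I_D = (k_n/2)(V_GS − V_t)² = (2.5/2)×(2.21 − 1.1)² = 1.25×1.11² = 1.55 mA.
V_DS = V_DD − I_D·R_D = 11 − 1.55×1.5 = 8.68 V.
Saturation requires V_DS ≥ V_GS − V_t = 1.11 V; 8.68 ≥ 1.11 ✓.

I_D ≈ 1.5 mA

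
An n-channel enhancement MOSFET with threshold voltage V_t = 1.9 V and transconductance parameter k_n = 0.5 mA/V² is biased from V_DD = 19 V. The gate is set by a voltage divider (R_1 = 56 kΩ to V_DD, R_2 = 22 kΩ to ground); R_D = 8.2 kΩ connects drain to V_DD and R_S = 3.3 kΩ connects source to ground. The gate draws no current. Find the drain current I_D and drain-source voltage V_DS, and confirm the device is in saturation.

I_D ≈ 0.58 mA, V_DS ≈ 12 V

V_G = V_DD·R_2/(R_1+R_2) = 19×22/78 = 5.36 V.
Assume saturation: I_D = (k_n/2)(V_GS − V_t)² with V_GS = V_G − I_D·R_S = 5.36 − 3.3·I_D.
Substituting gives 2.72·I_D² − 6.71·I_D + 2.99 = 0, with roots I_D = 0.585 or 1.88 mA.
The root I_D = 1.88 mA gives V_GS = -0.841 V ≤ V_t, so take I_D = 0.585 mA.
Then V_GS = 3.43 V and V_DS = V_DD − I_D(R_D+R_S) = 19 − 0.585×11.5 = 12.3 V.
Saturation requires V_DS ≥ V_GS − V_t = 1.53 V; 12.3 ≥ 1.53 ✓.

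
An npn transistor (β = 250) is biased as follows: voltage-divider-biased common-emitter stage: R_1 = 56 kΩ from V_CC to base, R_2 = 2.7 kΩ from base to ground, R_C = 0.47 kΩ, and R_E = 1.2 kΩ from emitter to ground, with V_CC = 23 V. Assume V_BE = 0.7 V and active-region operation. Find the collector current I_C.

Thevenize the base divider: V_Th = V_CC·R_2/(R_1+R_2) = 23×2.7/58.7 = 1.06 V, R_Th = R_1‖R_2 = 2.58 kΩ.
Base-emitter loop: V_Th = I_B·R_Th + V_BE + (β+1)I_B·R_E, so I_B = (1.06 − 0.7) / (2.58 + 251×1.2) = 0.00118 mA.
I_C = β·I_B = 250×0.00118 = 0.295 mA, and I_E = (β+1)I_B = 0.296 mA.
V_CE = V_CC − I_C·R_C − I_E·R_E = 23 − 0.295×0.47 − 0.296×1.2 = 22.5 V.
V_CE = 22.5 V > 0.2 V confirms active-region operation.

I_C ≈ 0.29 mA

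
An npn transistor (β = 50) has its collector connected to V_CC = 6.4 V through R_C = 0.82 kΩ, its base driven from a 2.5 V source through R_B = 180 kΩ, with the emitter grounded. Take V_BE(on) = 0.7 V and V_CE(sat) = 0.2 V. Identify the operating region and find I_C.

active; I_C ≈ 0.5 mA

Assume active. Base-emitter loop: I_B = (V_BB − V_BE)/R_B = (2.5 − 0.7)/180 = 0.01 mA.
I_C = β·I_B = 50×0.01 = 0.5 mA.
V_CE = V_CC − I_C·R_C = 6.4 − 0.5×0.82 = 5.99 V > V_CE(sat), so the active-region assumption holds.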